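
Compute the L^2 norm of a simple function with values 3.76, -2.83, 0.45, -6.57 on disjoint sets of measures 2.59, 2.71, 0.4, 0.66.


Step 1: Compute |f_i|^2 for each value:
  |3.76|^2 = 14.1376
  |-2.83|^2 = 8.0089
  |0.45|^2 = 0.2025
  |-6.57|^2 = 43.1649
Step 2: Multiply by measures and sum:
  14.1376 * 2.59 = 36.616384
  8.0089 * 2.71 = 21.704119
  0.2025 * 0.4 = 0.081
  43.1649 * 0.66 = 28.488834
Sum = 36.616384 + 21.704119 + 0.081 + 28.488834 = 86.890337
Step 3: Take the p-th root:
||f||_2 = (86.890337)^(1/2) = 9.321499


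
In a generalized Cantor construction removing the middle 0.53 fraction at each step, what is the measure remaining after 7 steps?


Step 1: At each step, fraction remaining = 1 - 0.53 = 0.47
Step 2: After 7 steps, measure = (0.47)^7
Result = 0.005066


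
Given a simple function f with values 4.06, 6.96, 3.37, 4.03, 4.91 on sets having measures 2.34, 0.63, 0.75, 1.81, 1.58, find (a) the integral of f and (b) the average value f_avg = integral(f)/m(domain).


Step 1: Integral = sum(value_i * measure_i)
= 4.06*2.34 + 6.96*0.63 + 3.37*0.75 + 4.03*1.81 + 4.91*1.58
= 9.5004 + 4.3848 + 2.5275 + 7.2943 + 7.7578
= 31.4648
Step 2: Total measure of domain = 2.34 + 0.63 + 0.75 + 1.81 + 1.58 = 7.11
Step 3: Average value = 31.4648 / 7.11 = 4.425429


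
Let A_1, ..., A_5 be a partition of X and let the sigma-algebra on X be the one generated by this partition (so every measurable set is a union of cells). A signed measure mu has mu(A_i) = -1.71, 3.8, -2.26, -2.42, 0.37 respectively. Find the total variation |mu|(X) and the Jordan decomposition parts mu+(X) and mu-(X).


Step 1: Every measurable set is a union of atoms (the cells / points), so a Hahn decomposition is
  obtained by grouping atoms by sign: P = union of atoms with mu > 0, N = union of the remaining atoms.
  Atoms in P (indices): 2, 5;  atoms in N (indices): 1, 3, 4
  Positive values: 3.8, 0.37
  Negative values: -1.71, -2.26, -2.42
Step 2: mu+(X) = mu(P) = sum of positive atom values = 4.17
Step 3: mu-(X) = -mu(N) = sum of |negative atom values| = 6.39
Step 4: |mu|(X) = mu+(X) + mu-(X) = 4.17 + 6.39 = 10.56


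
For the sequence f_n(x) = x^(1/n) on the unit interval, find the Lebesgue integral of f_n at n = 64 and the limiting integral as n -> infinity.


At n = 64: f_64(x) = x^(1/64).
Step 1: integral(x^(1/64), 0, 1) = [x^(1/64+1) / (1/64+1)] from 0 to 1
     = 1 / (1/64 + 1) = 1 / ((64+1)/64) = 64/(64+1)
     = 64/65 = 0.984615
Step 2: As n -> infinity, f_n(x) = x^(1/n) -> 1 for x in (0,1], and f_n is increasing in n.
By MCT, lim_n integral(f_n) = integral(lim_n f_n) = integral(1, 0, 1) = 1.
Step 3: Verify convergence: 64/65 = 0.984615 -> 1


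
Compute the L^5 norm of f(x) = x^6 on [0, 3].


Step 1: ||f||_5 = (integral_0^3 |x^6|^5 dx)^(1/5)
     = (integral_0^3 x^30 dx)^(1/5)
Step 2: integral_0^3 x^30 dx = [x^31/(31)] from 0 to 3 = 3^31/31
     = 617673396283947/31 = 1.992495e+13
Step 3: ||f||_5 = (1.992495e+13)^(1/5) = 456.96132


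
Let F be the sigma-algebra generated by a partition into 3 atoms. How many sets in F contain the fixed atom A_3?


Each element of F is a union of some subset S of the 3 atoms.
The element contains A_3 iff A_3 is in S.
So we count subsets S of {A_1,...,A_3} with A_3 in S: choose freely among the other 2 atoms.
Count = 2^(3-1) = 2^2 = 4.


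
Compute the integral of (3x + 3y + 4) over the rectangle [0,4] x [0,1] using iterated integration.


By Fubini, integrate in x first, then y.
Step 1: Fix y, integrate over x in [0,4]:
  integral(3x + 3y + 4, x=0..4)
  = 3*(4^2 - 0^2)/2 + (3y + 4)*(4 - 0)
  = 24 + (3y + 4)*4
  = 24 + 12y + 16
  = 40 + 12y
Step 2: Integrate over y in [0,1]:
  integral(40 + 12y, y=0..1)
  = 40*1 + 12*(1^2 - 0^2)/2
  = 40 + 6
  = 46


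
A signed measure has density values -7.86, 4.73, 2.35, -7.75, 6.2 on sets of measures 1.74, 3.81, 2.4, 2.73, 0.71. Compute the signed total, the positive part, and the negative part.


Step 1: Compute signed measure on each set:
  Set 1: -7.86 * 1.74 = -13.6764
  Set 2: 4.73 * 3.81 = 18.0213
  Set 3: 2.35 * 2.4 = 5.64
  Set 4: -7.75 * 2.73 = -21.1575
  Set 5: 6.2 * 0.71 = 4.402
Step 2: Total signed measure = (-13.6764) + (18.0213) + (5.64) + (-21.1575) + (4.402)
     = -6.7706
Step 3: Positive part mu+(X) = sum of positive contributions = 28.0633
Step 4: Negative part mu-(X) = |sum of negative contributions| = 34.8339


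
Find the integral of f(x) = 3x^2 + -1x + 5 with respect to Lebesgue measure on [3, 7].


The Lebesgue integral of a Riemann-integrable function agrees with the Riemann integral.
Antiderivative F(x) = (3/3)x^3 + (-1/2)x^2 + 5x
F(7) = (3/3)*7^3 + (-1/2)*7^2 + 5*7
     = (3/3)*343 + (-1/2)*49 + 5*7
     = 343 + -24.5 + 35
     = 353.5
F(3) = 37.5
Integral = F(7) - F(3) = 353.5 - 37.5 = 316


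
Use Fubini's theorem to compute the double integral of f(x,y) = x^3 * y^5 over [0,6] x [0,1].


By Fubini's theorem, the double integral factors as a product of single integrals:
Step 1: integral_0^6 x^3 dx = [x^4/4] from 0 to 6
     = 6^4/4 = 324
Step 2: integral_0^1 y^5 dy = [y^6/6] from 0 to 1
     = 1^6/6 = 0.166667
Step 3: Double integral = 324 * 0.166667 = 54


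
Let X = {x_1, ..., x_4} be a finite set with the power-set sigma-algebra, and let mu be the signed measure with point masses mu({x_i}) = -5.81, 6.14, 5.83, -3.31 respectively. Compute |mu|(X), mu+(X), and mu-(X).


Step 1: Every measurable set is a union of atoms (the cells / points), so a Hahn decomposition is
  obtained by grouping atoms by sign: P = union of atoms with mu > 0, N = union of the remaining atoms.
  Atoms in P (indices): 2, 3;  atoms in N (indices): 1, 4
  Positive values: 6.14, 5.83
  Negative values: -5.81, -3.31
Step 2: mu+(X) = mu(P) = sum of positive atom values = 11.97
Step 3: mu-(X) = -mu(N) = sum of |negative atom values| = 9.12
Step 4: |mu|(X) = mu+(X) + mu-(X) = 11.97 + 9.12 = 21.09


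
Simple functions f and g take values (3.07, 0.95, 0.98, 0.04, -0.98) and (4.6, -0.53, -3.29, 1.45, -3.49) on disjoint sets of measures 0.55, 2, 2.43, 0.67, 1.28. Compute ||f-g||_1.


Step 1: Compute differences f_i - g_i:
  3.07 - 4.6 = -1.53
  0.95 - -0.53 = 1.48
  0.98 - -3.29 = 4.27
  0.04 - 1.45 = -1.41
  -0.98 - -3.49 = 2.51
Step 2: Compute |diff|^1 * measure for each set:
  |-1.53|^1 * 0.55 = 1.53 * 0.55 = 0.8415
  |1.48|^1 * 2 = 1.48 * 2 = 2.96
  |4.27|^1 * 2.43 = 4.27 * 2.43 = 10.3761
  |-1.41|^1 * 0.67 = 1.41 * 0.67 = 0.9447
  |2.51|^1 * 1.28 = 2.51 * 1.28 = 3.2128
Step 3: Sum = 18.3351
Step 4: ||f-g||_1 = (18.3351)^(1/1) = 18.3351


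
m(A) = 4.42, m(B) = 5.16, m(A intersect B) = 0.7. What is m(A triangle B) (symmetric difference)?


m(A Delta B) = m(A) + m(B) - 2*m(A n B)
= 4.42 + 5.16 - 2*0.7
= 4.42 + 5.16 - 1.4
= 8.18


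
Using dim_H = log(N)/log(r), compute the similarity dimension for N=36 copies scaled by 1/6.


For a self-similar set with N copies scaled by 1/r:
dim_H = log(N)/log(r) = log(36)/log(6)
= 3.583519/1.791759
= 2


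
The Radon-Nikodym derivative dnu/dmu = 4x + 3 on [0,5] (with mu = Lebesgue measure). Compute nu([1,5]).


nu(A) = integral_A (dnu/dmu) dmu = integral_1^5 (4x + 3) dx
Step 1: Antiderivative F(x) = (4/2)x^2 + 3x
Step 2: F(5) = (4/2)*5^2 + 3*5 = 50 + 15 = 65
Step 3: F(1) = (4/2)*1^2 + 3*1 = 2 + 3 = 5
Step 4: nu([1,5]) = F(5) - F(1) = 65 - 5 = 60


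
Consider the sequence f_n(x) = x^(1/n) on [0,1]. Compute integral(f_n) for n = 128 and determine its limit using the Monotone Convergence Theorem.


At n = 128: f_128(x) = x^(1/128).
Step 1: integral(x^(1/128), 0, 1) = [x^(1/128+1) / (1/128+1)] from 0 to 1
     = 1 / (1/128 + 1) = 1 / ((128+1)/128) = 128/(128+1)
     = 128/129 = 0.992248
Step 2: As n -> infinity, f_n(x) = x^(1/n) -> 1 for x in (0,1], and f_n is increasing in n.
By MCT, lim_n integral(f_n) = integral(lim_n f_n) = integral(1, 0, 1) = 1.
Step 3: Verify convergence: 128/129 = 0.992248 -> 1


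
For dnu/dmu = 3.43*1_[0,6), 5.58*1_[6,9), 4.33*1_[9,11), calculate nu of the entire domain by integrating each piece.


Integrate each piece of the Radon-Nikodym derivative:
Step 1: integral_0^6 3.43 dx = 3.43*(6-0) = 3.43*6 = 20.58
Step 2: integral_6^9 5.58 dx = 5.58*(9-6) = 5.58*3 = 16.74
Step 3: integral_9^11 4.33 dx = 4.33*(11-9) = 4.33*2 = 8.66
Total: 20.58 + 16.74 + 8.66 = 45.98


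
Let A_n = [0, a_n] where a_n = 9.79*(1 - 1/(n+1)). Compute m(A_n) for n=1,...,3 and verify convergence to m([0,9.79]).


By continuity of measure from below: if A_n increases to A, then m(A_n) -> m(A).
Here A = [0, 9.79], so m(A) = 9.79
Step 1: a_1 = 9.79*(1 - 1/2) = 4.895, m(A_1) = 4.895
Step 2: a_2 = 9.79*(1 - 1/3) = 6.5267, m(A_2) = 6.5267
Step 3: a_3 = 9.79*(1 - 1/4) = 7.3425, m(A_3) = 7.3425
Limit: m(A_n) -> m([0,9.79]) = 9.79


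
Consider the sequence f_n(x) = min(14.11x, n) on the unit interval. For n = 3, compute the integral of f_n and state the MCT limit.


f(x) = 14.11x on [0,1]; f_n(x) = min(14.11x, n). At n = 3:
Step 1: f(x) reaches 3 at x = 3/14.11 = 0.212615
Step 2: integral(f_3) = integral(14.11x, 0, 0.212615) + integral(3, 0.212615, 1)
       = 14.11*0.212615^2/2 + 3*(1 - 0.212615)
       = 0.318923 + 2.362155
       = 2.681077
Step 3: As n -> infinity, f_n increases to f, so by MCT integral(f_n) -> integral(f) = 14.11/2 = 7.055.
Convergence: integral(f_3) = 2.681077 -> 7.055 as n -> infinity


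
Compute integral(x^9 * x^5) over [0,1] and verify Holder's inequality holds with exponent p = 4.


Step 1: Exact integral of f*g = integral(x^14, 0, 1) = 1/15
     = 0.066667
Step 2: Holder bound with p=4, q=1.333333:
  ||f||_p = (integral x^36 dx)^(1/4) = (1/37)^(1/4) = 0.405461
  ||g||_q = (integral x^6.666667 dx)^(1/1.333333) = (1/7.666667)^(1/1.333333) = 0.217043
Step 3: Holder bound = ||f||_p * ||g||_q = 0.405461 * 0.217043 = 0.088002
Verification: 0.066667 <= 0.088002 (Holder holds)


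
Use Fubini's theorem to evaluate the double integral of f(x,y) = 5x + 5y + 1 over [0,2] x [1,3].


By Fubini, integrate in x first, then y.
Step 1: Fix y, integrate over x in [0,2]:
  integral(5x + 5y + 1, x=0..2)
  = 5*(2^2 - 0^2)/2 + (5y + 1)*(2 - 0)
  = 10 + (5y + 1)*2
  = 10 + 10y + 2
  = 12 + 10y
Step 2: Integrate over y in [1,3]:
  integral(12 + 10y, y=1..3)
  = 12*2 + 10*(3^2 - 1^2)/2
  = 24 + 40
  = 64


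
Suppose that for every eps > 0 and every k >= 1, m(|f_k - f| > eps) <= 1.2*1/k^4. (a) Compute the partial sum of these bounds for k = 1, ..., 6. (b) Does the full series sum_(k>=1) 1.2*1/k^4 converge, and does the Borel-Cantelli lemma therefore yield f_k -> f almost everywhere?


Step 1: List the terms 1.2*1/k^4 for k = 1 to 6:
  k=1: 1.2
  k=2: 0.075
  k=3: 0.014815
  k=4: 0.004687
  k=5: 0.00192
  k=6: 9.259259e-04
Step 2: Partial sum = 1.2 + 0.075 + 0.014815 + 0.004687 + 0.00192 + 9.259259e-04
     = 1.297348
Step 3: The full series sum_(k>=1) 1.2*1/k^4 converges (p-series with p = 4 > 1; a constant multiple of a convergent series converges).
Step 4: Fix eps > 0. Since sum_k m(|f_k - f| > eps) < infinity, the Borel-Cantelli lemma gives
        m(limsup_k {|f_k - f| > eps}) = 0, i.e. for a.e. x, |f_k(x) - f(x)| <= eps for all large k.
        Applying this with eps = 1/j for j = 1, 2, ... and intersecting the countably many full-measure sets,
        for a.e. x we get limsup_k |f_k(x) - f(x)| <= 1/j for every j, hence f_k -> f almost everywhere.
Conclusion: series converges; Borel-Cantelli yields f_k -> f a.e.


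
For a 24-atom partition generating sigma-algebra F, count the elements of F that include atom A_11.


Each element of F is a union of some subset S of the 24 atoms.
The element contains A_11 iff A_11 is in S.
So we count subsets S of {A_1,...,A_24} with A_11 in S: choose freely among the other 23 atoms.
Count = 2^(24-1) = 2^23 = 8388608.


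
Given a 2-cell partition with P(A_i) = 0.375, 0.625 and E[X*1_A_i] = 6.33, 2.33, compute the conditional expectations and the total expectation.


For each cell A_i: E[X|A_i] = E[X*1_A_i] / P(A_i)
Step 1: E[X|A_1] = 6.33 / 0.375 = 16.88
Step 2: E[X|A_2] = 2.33 / 0.625 = 3.728
Verification: E[X] = sum E[X*1_A_i] = 6.33 + 2.33 = 8.66


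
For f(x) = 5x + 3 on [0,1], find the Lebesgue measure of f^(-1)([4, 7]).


f^(-1)([4, 7]) = {x : 4 <= 5x + 3 <= 7}
Solving: (4 - 3)/5 <= x <= (7 - 3)/5
= [0.2, 0.8]
Intersecting with [0,1]: [0.2, 0.8]
Measure = 0.8 - 0.2 = 0.6


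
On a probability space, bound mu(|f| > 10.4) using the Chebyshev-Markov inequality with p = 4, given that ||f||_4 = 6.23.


Chebyshev/Markov inequality: mu(|f| > eps) <= (||f||_p / eps)^p
Step 1: ||f||_4 / eps = 6.23 / 10.4 = 0.599038
Step 2: Raise to power p = 4:
  (0.599038)^4 = 0.128771
Step 3: Therefore mu(|f| > 10.4) <= 0.128771


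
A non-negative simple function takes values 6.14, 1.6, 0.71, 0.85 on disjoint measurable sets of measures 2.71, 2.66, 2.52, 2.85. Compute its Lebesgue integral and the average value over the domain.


Step 1: Integral = sum(value_i * measure_i)
= 6.14*2.71 + 1.6*2.66 + 0.71*2.52 + 0.85*2.85
= 16.6394 + 4.256 + 1.7892 + 2.4225
= 25.1071
Step 2: Total measure of domain = 2.71 + 2.66 + 2.52 + 2.85 = 10.74
Step 3: Average value = 25.1071 / 10.74 = 2.337719


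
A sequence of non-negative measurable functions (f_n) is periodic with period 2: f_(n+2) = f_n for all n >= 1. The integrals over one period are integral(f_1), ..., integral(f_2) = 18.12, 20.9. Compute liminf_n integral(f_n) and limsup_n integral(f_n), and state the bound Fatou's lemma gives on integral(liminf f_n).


The sequence (integral(f_n)) is periodic with period 2, repeating the values 18.12, 20.9 indefinitely.
Step 1: For a periodic sequence, every tail (a_m, a_(m+1), ...) contains all 2 period values infinitely often.
Step 2: Hence inf of every tail = min of the period values = min(18.12, 20.9) = 18.12.
        liminf_n integral(f_n) = sup over m of (inf of tail from m) = 18.12.
Step 3: Similarly sup of every tail = max of the period values = 20.9.
        limsup_n integral(f_n) = 20.9.
Step 4: Fatou's lemma: integral(liminf_n f_n) <= liminf_n integral(f_n) = 18.12.
        So the integral of the pointwise liminf is at most 18.12.


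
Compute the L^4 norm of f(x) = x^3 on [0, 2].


Step 1: ||f||_4 = (integral_0^2 |x^3|^4 dx)^(1/4)
     = (integral_0^2 x^12 dx)^(1/4)
Step 2: integral_0^2 x^12 dx = [x^13/(13)] from 0 to 2 = 2^13/13
     = 8192/13 = 630.153846
Step 3: ||f||_4 = (630.153846)^(1/4) = 5.010276


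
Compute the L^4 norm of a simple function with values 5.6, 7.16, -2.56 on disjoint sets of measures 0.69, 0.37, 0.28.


Step 1: Compute |f_i|^4 for each value:
  |5.6|^4 = 983.4496
  |7.16|^4 = 2628.161743
  |-2.56|^4 = 42.949673
Step 2: Multiply by measures and sum:
  983.4496 * 0.69 = 678.580224
  2628.161743 * 0.37 = 972.419845
  42.949673 * 0.28 = 12.025908
Sum = 678.580224 + 972.419845 + 12.025908 = 1663.025977
Step 3: Take the p-th root:
||f||_4 = (1663.025977)^(1/4) = 6.385939


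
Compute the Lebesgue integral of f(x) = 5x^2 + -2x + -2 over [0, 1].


The Lebesgue integral of a Riemann-integrable function agrees with the Riemann integral.
Antiderivative F(x) = (5/3)x^3 + (-2/2)x^2 + -2x
F(1) = (5/3)*1^3 + (-2/2)*1^2 + -2*1
     = (5/3)*1 + (-2/2)*1 + -2*1
     = 1.666667 + -1 + -2
     = -1.333333
F(0) = 0.0
Integral = F(1) - F(0) = -1.333333 - 0.0 = -1.333333


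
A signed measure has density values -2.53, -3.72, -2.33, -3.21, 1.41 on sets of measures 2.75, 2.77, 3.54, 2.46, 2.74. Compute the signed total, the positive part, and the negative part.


Step 1: Compute signed measure on each set:
  Set 1: -2.53 * 2.75 = -6.9575
  Set 2: -3.72 * 2.77 = -10.3044
  Set 3: -2.33 * 3.54 = -8.2482
  Set 4: -3.21 * 2.46 = -7.8966
  Set 5: 1.41 * 2.74 = 3.8634
Step 2: Total signed measure = (-6.9575) + (-10.3044) + (-8.2482) + (-7.8966) + (3.8634)
     = -29.5433
Step 3: Positive part mu+(X) = sum of positive contributions = 3.8634
Step 4: Negative part mu-(X) = |sum of negative contributions| = 33.4067


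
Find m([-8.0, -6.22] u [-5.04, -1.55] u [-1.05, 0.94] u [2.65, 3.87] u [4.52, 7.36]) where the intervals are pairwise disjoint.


For pairwise disjoint intervals, m(union) = sum of lengths.
= (-6.22 - -8.0) + (-1.55 - -5.04) + (0.94 - -1.05) + (3.87 - 2.65) + (7.36 - 4.52)
= 1.78 + 3.49 + 1.99 + 1.22 + 2.84
= 11.32


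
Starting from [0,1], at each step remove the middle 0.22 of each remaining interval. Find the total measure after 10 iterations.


Step 1: At each step, fraction remaining = 1 - 0.22 = 0.78
Step 2: After 10 steps, measure = (0.78)^10
Result = 0.083358


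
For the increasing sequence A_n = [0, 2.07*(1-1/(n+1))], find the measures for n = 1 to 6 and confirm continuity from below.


By continuity of measure from below: if A_n increases to A, then m(A_n) -> m(A).
Here A = [0, 2.07], so m(A) = 2.07
Step 1: a_1 = 2.07*(1 - 1/2) = 1.035, m(A_1) = 1.035
Step 2: a_2 = 2.07*(1 - 1/3) = 1.38, m(A_2) = 1.38
Step 3: a_3 = 2.07*(1 - 1/4) = 1.5525, m(A_3) = 1.5525
Step 4: a_4 = 2.07*(1 - 1/5) = 1.656, m(A_4) = 1.656
Step 5: a_5 = 2.07*(1 - 1/6) = 1.725, m(A_5) = 1.725
Step 6: a_6 = 2.07*(1 - 1/7) = 1.7743, m(A_6) = 1.7743
Limit: m(A_n) -> m([0,2.07]) = 2.07


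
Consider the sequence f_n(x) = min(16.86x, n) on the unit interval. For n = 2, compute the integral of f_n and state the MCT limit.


f(x) = 16.86x on [0,1]; f_n(x) = min(16.86x, n). At n = 2:
Step 1: f(x) reaches 2 at x = 2/16.86 = 0.118624
Step 2: integral(f_2) = integral(16.86x, 0, 0.118624) + integral(2, 0.118624, 1)
       = 16.86*0.118624^2/2 + 2*(1 - 0.118624)
       = 0.118624 + 1.762752
       = 1.881376
Step 3: As n -> infinity, f_n increases to f, so by MCT integral(f_n) -> integral(f) = 16.86/2 = 8.43.
Convergence: integral(f_2) = 1.881376 -> 8.43 as n -> infinity


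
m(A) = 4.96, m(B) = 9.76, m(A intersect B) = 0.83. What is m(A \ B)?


m(A \ B) = m(A) - m(A n B)
= 4.96 - 0.83
= 4.13


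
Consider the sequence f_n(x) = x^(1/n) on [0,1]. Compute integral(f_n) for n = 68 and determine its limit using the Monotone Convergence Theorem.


At n = 68: f_68(x) = x^(1/68).
Step 1: integral(x^(1/68), 0, 1) = [x^(1/68+1) / (1/68+1)] from 0 to 1
     = 1 / (1/68 + 1) = 1 / ((68+1)/68) = 68/(68+1)
     = 68/69 = 0.985507
Step 2: As n -> infinity, f_n(x) = x^(1/n) -> 1 for x in (0,1], and f_n is increasing in n.
By MCT, lim_n integral(f_n) = integral(lim_n f_n) = integral(1, 0, 1) = 1.
Step 3: Verify convergence: 68/69 = 0.985507 -> 1


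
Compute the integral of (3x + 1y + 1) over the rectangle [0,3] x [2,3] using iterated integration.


By Fubini, integrate in x first, then y.
Step 1: Fix y, integrate over x in [0,3]:
  integral(3x + 1y + 1, x=0..3)
  = 3*(3^2 - 0^2)/2 + (1y + 1)*(3 - 0)
  = 13.5 + (1y + 1)*3
  = 13.5 + 3y + 3
  = 16.5 + 3y
Step 2: Integrate over y in [2,3]:
  integral(16.5 + 3y, y=2..3)
  = 16.5*1 + 3*(3^2 - 2^2)/2
  = 16.5 + 7.5
  = 24


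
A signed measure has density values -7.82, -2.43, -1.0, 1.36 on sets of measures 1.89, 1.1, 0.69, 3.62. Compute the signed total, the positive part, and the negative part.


Step 1: Compute signed measure on each set:
  Set 1: -7.82 * 1.89 = -14.7798
  Set 2: -2.43 * 1.1 = -2.673
  Set 3: -1.0 * 0.69 = -0.69
  Set 4: 1.36 * 3.62 = 4.9232
Step 2: Total signed measure = (-14.7798) + (-2.673) + (-0.69) + (4.9232)
     = -13.2196
Step 3: Positive part mu+(X) = sum of positive contributions = 4.9232
Step 4: Negative part mu-(X) = |sum of negative contributions| = 18.1428


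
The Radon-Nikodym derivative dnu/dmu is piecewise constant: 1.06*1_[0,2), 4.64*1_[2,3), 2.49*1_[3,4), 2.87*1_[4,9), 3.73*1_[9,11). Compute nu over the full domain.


Integrate each piece of the Radon-Nikodym derivative:
Step 1: integral_0^2 1.06 dx = 1.06*(2-0) = 1.06*2 = 2.12
Step 2: integral_2^3 4.64 dx = 4.64*(3-2) = 4.64*1 = 4.64
Step 3: integral_3^4 2.49 dx = 2.49*(4-3) = 2.49*1 = 2.49
Step 4: integral_4^9 2.87 dx = 2.87*(9-4) = 2.87*5 = 14.35
Step 5: integral_9^11 3.73 dx = 3.73*(11-9) = 3.73*2 = 7.46
Total: 2.12 + 4.64 + 2.49 + 14.35 + 7.46 = 31.06


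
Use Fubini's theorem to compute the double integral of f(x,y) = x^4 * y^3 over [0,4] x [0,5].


By Fubini's theorem, the double integral factors as a product of single integrals:
Step 1: integral_0^4 x^4 dx = [x^5/5] from 0 to 4
     = 4^5/5 = 204.8
Step 2: integral_0^5 y^3 dy = [y^4/4] from 0 to 5
     = 5^4/4 = 156.25
Step 3: Double integral = 204.8 * 156.25 = 32000


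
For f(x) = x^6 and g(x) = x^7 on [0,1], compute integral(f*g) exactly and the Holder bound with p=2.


Step 1: Exact integral of f*g = integral(x^13, 0, 1) = 1/14
     = 0.071429
Step 2: Holder bound with p=2, q=2:
  ||f||_p = (integral x^12 dx)^(1/2) = (1/13)^(1/2) = 0.27735
  ||g||_q = (integral x^14 dx)^(1/2) = (1/15)^(1/2) = 0.258199
Step 3: Holder bound = ||f||_p * ||g||_q = 0.27735 * 0.258199 = 0.071611
Verification: 0.071429 <= 0.071611 (Holder holds)


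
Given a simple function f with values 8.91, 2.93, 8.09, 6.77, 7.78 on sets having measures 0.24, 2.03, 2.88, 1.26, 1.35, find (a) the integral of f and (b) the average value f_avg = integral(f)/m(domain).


Step 1: Integral = sum(value_i * measure_i)
= 8.91*0.24 + 2.93*2.03 + 8.09*2.88 + 6.77*1.26 + 7.78*1.35
= 2.1384 + 5.9479 + 23.2992 + 8.5302 + 10.503
= 50.4187
Step 2: Total measure of domain = 0.24 + 2.03 + 2.88 + 1.26 + 1.35 = 7.76
Step 3: Average value = 50.4187 / 7.76 = 6.497255


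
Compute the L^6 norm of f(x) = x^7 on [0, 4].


Step 1: ||f||_6 = (integral_0^4 |x^7|^6 dx)^(1/6)
     = (integral_0^4 x^42 dx)^(1/6)
Step 2: integral_0^4 x^42 dx = [x^43/(43)] from 0 to 4 = 4^43/43
     = 77371252455336267181195264/43 = 1.799331e+24
Step 3: ||f||_6 = (1.799331e+24)^(1/6) = 11028.552847


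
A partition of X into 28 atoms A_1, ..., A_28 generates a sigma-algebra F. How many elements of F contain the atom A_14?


Each element of F is a union of some subset S of the 28 atoms.
The element contains A_14 iff A_14 is in S.
So we count subsets S of {A_1,...,A_28} with A_14 in S: choose freely among the other 27 atoms.
Count = 2^(28-1) = 2^27 = 134217728.


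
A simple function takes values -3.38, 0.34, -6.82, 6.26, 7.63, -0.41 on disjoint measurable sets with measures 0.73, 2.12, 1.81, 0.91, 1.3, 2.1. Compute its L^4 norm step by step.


Step 1: Compute |f_i|^4 for each value:
  |-3.38|^4 = 130.516915
  |0.34|^4 = 0.013363
  |-6.82|^4 = 2163.403354
  |6.26|^4 = 1535.667994
  |7.63|^4 = 3389.207446
  |-0.41|^4 = 0.028258
Step 2: Multiply by measures and sum:
  130.516915 * 0.73 = 95.277348
  0.013363 * 2.12 = 0.02833
  2163.403354 * 1.81 = 3915.76007
  1535.667994 * 0.91 = 1397.457874
  3389.207446 * 1.3 = 4405.969679
  0.028258 * 2.1 = 0.059341
Sum = 95.277348 + 0.02833 + 3915.76007 + 1397.457874 + 4405.969679 + 0.059341 = 9814.552643
Step 3: Take the p-th root:
||f||_4 = (9814.552643)^(1/4) = 9.953312


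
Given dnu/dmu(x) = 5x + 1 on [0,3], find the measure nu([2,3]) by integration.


nu(A) = integral_A (dnu/dmu) dmu = integral_2^3 (5x + 1) dx
Step 1: Antiderivative F(x) = (5/2)x^2 + 1x
Step 2: F(3) = (5/2)*3^2 + 1*3 = 22.5 + 3 = 25.5
Step 3: F(2) = (5/2)*2^2 + 1*2 = 10 + 2 = 12
Step 4: nu([2,3]) = F(3) - F(2) = 25.5 - 12 = 13.5


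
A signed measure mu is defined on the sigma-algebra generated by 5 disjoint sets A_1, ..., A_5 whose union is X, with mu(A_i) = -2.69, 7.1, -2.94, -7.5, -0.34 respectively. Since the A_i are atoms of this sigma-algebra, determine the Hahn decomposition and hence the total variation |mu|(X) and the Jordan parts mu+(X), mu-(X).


Step 1: Every measurable set is a union of atoms (the cells / points), so a Hahn decomposition is
  obtained by grouping atoms by sign: P = union of atoms with mu > 0, N = union of the remaining atoms.
  Atoms in P (indices): 2;  atoms in N (indices): 1, 3, 4, 5
  Positive values: 7.1
  Negative values: -2.69, -2.94, -7.5, -0.34
Step 2: mu+(X) = mu(P) = sum of positive atom values = 7.1
Step 3: mu-(X) = -mu(N) = sum of |negative atom values| = 13.47
Step 4: |mu|(X) = mu+(X) + mu-(X) = 7.1 + 13.47 = 20.57


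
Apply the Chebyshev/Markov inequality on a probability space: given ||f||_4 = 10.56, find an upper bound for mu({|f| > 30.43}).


Chebyshev/Markov inequality: mu(|f| > eps) <= (||f||_p / eps)^p
Step 1: ||f||_4 / eps = 10.56 / 30.43 = 0.347026
Step 2: Raise to power p = 4:
  (0.347026)^4 = 0.014503
Step 3: Therefore mu(|f| > 30.43) <= 0.014503


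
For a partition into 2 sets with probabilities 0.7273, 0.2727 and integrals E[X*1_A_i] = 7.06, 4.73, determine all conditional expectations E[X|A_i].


For each cell A_i: E[X|A_i] = E[X*1_A_i] / P(A_i)
Step 1: E[X|A_1] = 7.06 / 0.7273 = 9.707136
Step 2: E[X|A_2] = 4.73 / 0.2727 = 17.345068
Verification: E[X] = sum E[X*1_A_i] = 7.06 + 4.73 = 11.79


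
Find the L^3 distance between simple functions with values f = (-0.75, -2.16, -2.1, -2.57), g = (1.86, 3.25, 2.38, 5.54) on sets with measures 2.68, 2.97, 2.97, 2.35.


Step 1: Compute differences f_i - g_i:
  -0.75 - 1.86 = -2.61
  -2.16 - 3.25 = -5.41
  -2.1 - 2.38 = -4.48
  -2.57 - 5.54 = -8.11
Step 2: Compute |diff|^3 * measure for each set:
  |-2.61|^3 * 2.68 = 17.779581 * 2.68 = 47.649277
  |-5.41|^3 * 2.97 = 158.340421 * 2.97 = 470.27105
  |-4.48|^3 * 2.97 = 89.915392 * 2.97 = 267.048714
  |-8.11|^3 * 2.35 = 533.411731 * 2.35 = 1253.517568
Step 3: Sum = 2038.48661
Step 4: ||f-g||_3 = (2038.48661)^(1/3) = 12.679514


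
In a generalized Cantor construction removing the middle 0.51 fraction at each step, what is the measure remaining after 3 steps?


Step 1: At each step, fraction remaining = 1 - 0.51 = 0.49
Step 2: After 3 steps, measure = (0.49)^3
Step 3: Computing the power step by step:
  After step 1: 0.49
  After step 2: 0.2401
  After step 3: 0.117649
Result = 0.117649


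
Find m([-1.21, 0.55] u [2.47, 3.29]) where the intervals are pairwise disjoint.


For pairwise disjoint intervals, m(union) = sum of lengths.
= (0.55 - -1.21) + (3.29 - 2.47)
= 1.76 + 0.82
= 2.58


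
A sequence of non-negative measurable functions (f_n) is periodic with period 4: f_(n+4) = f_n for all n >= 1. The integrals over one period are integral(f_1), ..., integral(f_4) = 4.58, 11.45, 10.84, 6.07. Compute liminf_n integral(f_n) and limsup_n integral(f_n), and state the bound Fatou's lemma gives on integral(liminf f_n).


The sequence (integral(f_n)) is periodic with period 4, repeating the values 4.58, 11.45, 10.84, 6.07 indefinitely.
Step 1: For a periodic sequence, every tail (a_m, a_(m+1), ...) contains all 4 period values infinitely often.
Step 2: Hence inf of every tail = min of the period values = min(4.58, 11.45, 10.84, 6.07) = 4.58.
        liminf_n integral(f_n) = sup over m of (inf of tail from m) = 4.58.
Step 3: Similarly sup of every tail = max of the period values = 11.45.
        limsup_n integral(f_n) = 11.45.
Step 4: Fatou's lemma: integral(liminf_n f_n) <= liminf_n integral(f_n) = 4.58.
        So the integral of the pointwise liminf is at most 4.58.


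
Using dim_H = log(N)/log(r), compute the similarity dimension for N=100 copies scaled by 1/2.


For a self-similar set with N copies scaled by 1/r:
dim_H = log(N)/log(r) = log(100)/log(2)
= 4.60517/0.693147
= 6.643856


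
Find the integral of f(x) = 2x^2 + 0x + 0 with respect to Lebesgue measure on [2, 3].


The Lebesgue integral of a Riemann-integrable function agrees with the Riemann integral.
Antiderivative F(x) = (2/3)x^3 + (0/2)x^2 + 0x
F(3) = (2/3)*3^3 + (0/2)*3^2 + 0*3
     = (2/3)*27 + (0/2)*9 + 0*3
     = 18 + 0.0 + 0
     = 18
F(2) = 5.333333
Integral = F(3) - F(2) = 18 - 5.333333 = 12.666667


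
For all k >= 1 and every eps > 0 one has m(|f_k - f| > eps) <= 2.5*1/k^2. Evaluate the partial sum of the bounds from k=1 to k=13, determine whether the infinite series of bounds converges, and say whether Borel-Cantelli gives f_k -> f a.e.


Step 1: List the terms 2.5*1/k^2 for k = 1 to 13:
  k=1: 2.5
  k=2: 0.625
  k=3: 0.277778
  k=4: 0.15625
  k=5: 0.1
  k=6: 0.069444
  k=7: 0.05102
  k=8: 0.039062
  k=9: 0.030864
  k=10: 0.025
  k=11: 0.020661
  k=12: 0.017361
  k=13: 0.014793
Step 2: Partial sum = 2.5 + 0.625 + 0.277778 + 0.15625 + 0.1 + 0.069444 + 0.05102 + 0.039062 + 0.030864 + 0.025 + 0.020661 + 0.017361 + 0.014793
     = 3.927234
Step 3: The full series sum_(k>=1) 2.5*1/k^2 converges (p-series with p = 2 > 1; a constant multiple of a convergent series converges).
Step 4: Fix eps > 0. Since sum_k m(|f_k - f| > eps) < infinity, the Borel-Cantelli lemma gives
        m(limsup_k {|f_k - f| > eps}) = 0, i.e. for a.e. x, |f_k(x) - f(x)| <= eps for all large k.
        Applying this with eps = 1/j for j = 1, 2, ... and intersecting the countably many full-measure sets,
        for a.e. x we get limsup_k |f_k(x) - f(x)| <= 1/j for every j, hence f_k -> f almost everywhere.
Conclusion: series converges; Borel-Cantelli yields f_k -> f a.e.


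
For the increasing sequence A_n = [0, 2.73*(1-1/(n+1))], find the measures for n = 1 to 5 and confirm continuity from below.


By continuity of measure from below: if A_n increases to A, then m(A_n) -> m(A).
Here A = [0, 2.73], so m(A) = 2.73
Step 1: a_1 = 2.73*(1 - 1/2) = 1.365, m(A_1) = 1.365
Step 2: a_2 = 2.73*(1 - 1/3) = 1.82, m(A_2) = 1.82
Step 3: a_3 = 2.73*(1 - 1/4) = 2.0475, m(A_3) = 2.0475
Step 4: a_4 = 2.73*(1 - 1/5) = 2.184, m(A_4) = 2.184
Step 5: a_5 = 2.73*(1 - 1/6) = 2.275, m(A_5) = 2.275
Limit: m(A_n) -> m([0,2.73]) = 2.73


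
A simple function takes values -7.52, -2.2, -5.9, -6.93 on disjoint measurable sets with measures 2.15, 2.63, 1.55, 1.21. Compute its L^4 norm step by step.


Step 1: Compute |f_i|^4 for each value:
  |-7.52|^4 = 3197.94774
  |-2.2|^4 = 23.4256
  |-5.9|^4 = 1211.7361
  |-6.93|^4 = 2306.39102
Step 2: Multiply by measures and sum:
  3197.94774 * 2.15 = 6875.587641
  23.4256 * 2.63 = 61.609328
  1211.7361 * 1.55 = 1878.190955
  2306.39102 * 1.21 = 2790.733134
Sum = 6875.587641 + 61.609328 + 1878.190955 + 2790.733134 = 11606.121059
Step 3: Take the p-th root:
||f||_4 = (11606.121059)^(1/4) = 10.379389


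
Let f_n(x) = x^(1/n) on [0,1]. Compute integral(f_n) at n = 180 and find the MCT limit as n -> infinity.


At n = 180: f_180(x) = x^(1/180).
Step 1: integral(x^(1/180), 0, 1) = [x^(1/180+1) / (1/180+1)] from 0 to 1
     = 1 / (1/180 + 1) = 1 / ((180+1)/180) = 180/(180+1)
     = 180/181 = 0.994475
Step 2: As n -> infinity, f_n(x) = x^(1/n) -> 1 for x in (0,1], and f_n is increasing in n.
By MCT, lim_n integral(f_n) = integral(lim_n f_n) = integral(1, 0, 1) = 1.
Step 3: Verify convergence: 180/181 = 0.994475 -> 1


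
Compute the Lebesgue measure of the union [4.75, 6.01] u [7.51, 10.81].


For pairwise disjoint intervals, m(union) = sum of lengths.
= (6.01 - 4.75) + (10.81 - 7.51)
= 1.26 + 3.3
= 4.56


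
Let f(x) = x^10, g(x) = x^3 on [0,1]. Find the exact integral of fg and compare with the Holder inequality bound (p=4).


Step 1: Exact integral of f*g = integral(x^13, 0, 1) = 1/14
     = 0.071429
Step 2: Holder bound with p=4, q=1.333333:
  ||f||_p = (integral x^40 dx)^(1/4) = (1/41)^(1/4) = 0.395188
  ||g||_q = (integral x^4 dx)^(1/1.333333) = (1/5)^(1/1.333333) = 0.29907
Step 3: Holder bound = ||f||_p * ||g||_q = 0.395188 * 0.29907 = 0.118189
Verification: 0.071429 <= 0.118189 (Holder holds)


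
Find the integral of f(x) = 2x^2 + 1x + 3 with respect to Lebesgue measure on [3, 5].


The Lebesgue integral of a Riemann-integrable function agrees with the Riemann integral.
Antiderivative F(x) = (2/3)x^3 + (1/2)x^2 + 3x
F(5) = (2/3)*5^3 + (1/2)*5^2 + 3*5
     = (2/3)*125 + (1/2)*25 + 3*5
     = 83.333333 + 12.5 + 15
     = 110.833333
F(3) = 31.5
Integral = F(5) - F(3) = 110.833333 - 31.5 = 79.333333


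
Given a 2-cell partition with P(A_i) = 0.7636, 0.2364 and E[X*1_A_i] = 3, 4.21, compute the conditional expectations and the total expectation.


For each cell A_i: E[X|A_i] = E[X*1_A_i] / P(A_i)
Step 1: E[X|A_1] = 3 / 0.7636 = 3.928759
Step 2: E[X|A_2] = 4.21 / 0.2364 = 17.808799
Verification: E[X] = sum E[X*1_A_i] = 3 + 4.21 = 7.21


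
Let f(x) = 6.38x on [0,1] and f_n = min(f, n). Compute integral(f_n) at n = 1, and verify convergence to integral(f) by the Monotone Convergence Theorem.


f(x) = 6.38x on [0,1]; f_n(x) = min(6.38x, n). At n = 1:
Step 1: f(x) reaches 1 at x = 1/6.38 = 0.15674
Step 2: integral(f_1) = integral(6.38x, 0, 0.15674) + integral(1, 0.15674, 1)
       = 6.38*0.15674^2/2 + 1*(1 - 0.15674)
       = 0.07837 + 0.84326
       = 0.92163
Step 3: As n -> infinity, f_n increases to f, so by MCT integral(f_n) -> integral(f) = 6.38/2 = 3.19.
Convergence: integral(f_1) = 0.92163 -> 3.19 as n -> infinity


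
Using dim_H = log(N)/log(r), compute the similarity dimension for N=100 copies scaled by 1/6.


For a self-similar set with N copies scaled by 1/r:
dim_H = log(N)/log(r) = log(100)/log(6)
= 4.60517/1.791759
= 2.570194


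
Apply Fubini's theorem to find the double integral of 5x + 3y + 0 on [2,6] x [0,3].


By Fubini, integrate in x first, then y.
Step 1: Fix y, integrate over x in [2,6]:
  integral(5x + 3y + 0, x=2..6)
  = 5*(6^2 - 2^2)/2 + (3y + 0)*(6 - 2)
  = 80 + (3y + 0)*4
  = 80 + 12y + 0
  = 80 + 12y
Step 2: Integrate over y in [0,3]:
  integral(80 + 12y, y=0..3)
  = 80*3 + 12*(3^2 - 0^2)/2
  = 240 + 54
  = 294


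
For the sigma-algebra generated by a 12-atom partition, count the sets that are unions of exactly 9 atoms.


Each element of F is a union of some subset of the 12 atoms.
Elements that are unions of exactly 9 atoms correspond to 9-element subsets of the 12 atoms.
Count = C(12, 9) = 12! / (9! * 3!) = 220.


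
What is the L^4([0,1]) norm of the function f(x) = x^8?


Step 1: ||f||_4 = (integral_0^1 |x^8|^4 dx)^(1/4)
     = (integral_0^1 x^32 dx)^(1/4)
Step 2: integral_0^1 x^32 dx = [x^33/(33)] from 0 to 1 = 1^33/33
     = 1/33 = 0.030303
Step 3: ||f||_4 = (0.030303)^(1/4) = 0.417226


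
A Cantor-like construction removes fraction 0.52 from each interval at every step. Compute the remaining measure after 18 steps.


Step 1: At each step, fraction remaining = 1 - 0.52 = 0.48
Step 2: After 18 steps, measure = (0.48)^18
Result = 1.829542e-06


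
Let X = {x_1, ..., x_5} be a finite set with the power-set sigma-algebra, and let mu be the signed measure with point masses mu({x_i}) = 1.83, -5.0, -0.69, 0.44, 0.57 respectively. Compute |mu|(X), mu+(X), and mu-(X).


Step 1: Every measurable set is a union of atoms (the cells / points), so a Hahn decomposition is
  obtained by grouping atoms by sign: P = union of atoms with mu > 0, N = union of the remaining atoms.
  Atoms in P (indices): 1, 4, 5;  atoms in N (indices): 2, 3
  Positive values: 1.83, 0.44, 0.57
  Negative values: -5, -0.69
Step 2: mu+(X) = mu(P) = sum of positive atom values = 2.84
Step 3: mu-(X) = -mu(N) = sum of |negative atom values| = 5.69
Step 4: |mu|(X) = mu+(X) + mu-(X) = 2.84 + 5.69 = 8.53


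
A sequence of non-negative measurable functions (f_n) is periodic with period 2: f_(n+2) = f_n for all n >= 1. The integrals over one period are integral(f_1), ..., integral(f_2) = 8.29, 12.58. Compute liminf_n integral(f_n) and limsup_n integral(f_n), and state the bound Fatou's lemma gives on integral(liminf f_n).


The sequence (integral(f_n)) is periodic with period 2, repeating the values 8.29, 12.58 indefinitely.
Step 1: For a periodic sequence, every tail (a_m, a_(m+1), ...) contains all 2 period values infinitely often.
Step 2: Hence inf of every tail = min of the period values = min(8.29, 12.58) = 8.29.
        liminf_n integral(f_n) = sup over m of (inf of tail from m) = 8.29.
Step 3: Similarly sup of every tail = max of the period values = 12.58.
        limsup_n integral(f_n) = 12.58.
Step 4: Fatou's lemma: integral(liminf_n f_n) <= liminf_n integral(f_n) = 8.29.
        So the integral of the pointwise liminf is at most 8.29.


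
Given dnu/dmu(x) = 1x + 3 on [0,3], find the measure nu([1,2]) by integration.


nu(A) = integral_A (dnu/dmu) dmu = integral_1^2 (1x + 3) dx
Step 1: Antiderivative F(x) = (1/2)x^2 + 3x
Step 2: F(2) = (1/2)*2^2 + 3*2 = 2 + 6 = 8
Step 3: F(1) = (1/2)*1^2 + 3*1 = 0.5 + 3 = 3.5
Step 4: nu([1,2]) = F(2) - F(1) = 8 - 3.5 = 4.5


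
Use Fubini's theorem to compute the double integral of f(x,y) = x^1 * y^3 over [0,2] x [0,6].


By Fubini's theorem, the double integral factors as a product of single integrals:
Step 1: integral_0^2 x^1 dx = [x^2/2] from 0 to 2
     = 2^2/2 = 2
Step 2: integral_0^6 y^3 dy = [y^4/4] from 0 to 6
     = 6^4/4 = 324
Step 3: Double integral = 2 * 324 = 648


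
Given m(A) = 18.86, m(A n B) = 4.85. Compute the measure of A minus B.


m(A \ B) = m(A) - m(A n B)
= 18.86 - 4.85
= 14.01


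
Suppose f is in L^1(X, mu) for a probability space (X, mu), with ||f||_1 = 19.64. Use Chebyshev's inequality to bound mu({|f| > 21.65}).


Chebyshev/Markov inequality: mu(|f| > eps) <= (||f||_p / eps)^p
Step 1: ||f||_1 / eps = 19.64 / 21.65 = 0.907159
Step 2: Raise to power p = 1:
  (0.907159)^1 = 0.907159
Step 3: Therefore mu(|f| > 21.65) <= 0.907159


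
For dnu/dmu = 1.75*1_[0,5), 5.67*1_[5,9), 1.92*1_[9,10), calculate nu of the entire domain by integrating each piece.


Integrate each piece of the Radon-Nikodym derivative:
Step 1: integral_0^5 1.75 dx = 1.75*(5-0) = 1.75*5 = 8.75
Step 2: integral_5^9 5.67 dx = 5.67*(9-5) = 5.67*4 = 22.68
Step 3: integral_9^10 1.92 dx = 1.92*(10-9) = 1.92*1 = 1.92
Total: 8.75 + 22.68 + 1.92 = 33.35


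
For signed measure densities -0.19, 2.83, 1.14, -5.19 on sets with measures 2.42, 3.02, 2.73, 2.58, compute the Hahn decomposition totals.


Step 1: Compute signed measure on each set:
  Set 1: -0.19 * 2.42 = -0.4598
  Set 2: 2.83 * 3.02 = 8.5466
  Set 3: 1.14 * 2.73 = 3.1122
  Set 4: -5.19 * 2.58 = -13.3902
Step 2: Total signed measure = (-0.4598) + (8.5466) + (3.1122) + (-13.3902)
     = -2.1912
Step 3: Positive part mu+(X) = sum of positive contributions = 11.6588
Step 4: Negative part mu-(X) = |sum of negative contributions| = 13.85


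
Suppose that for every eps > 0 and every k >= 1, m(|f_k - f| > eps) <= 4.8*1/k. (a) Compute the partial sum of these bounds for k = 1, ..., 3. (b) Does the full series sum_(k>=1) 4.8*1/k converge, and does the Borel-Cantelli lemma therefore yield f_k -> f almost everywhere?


Step 1: List the terms 4.8*1/k for k = 1 to 3:
  k=1: 4.8
  k=2: 2.4
  k=3: 1.6
Step 2: Partial sum = 4.8 + 2.4 + 1.6
     = 8.8
Step 3: The full series sum_(k>=1) 4.8*1/k diverges (harmonic series, p = 1; a nonzero constant multiple of a divergent series diverges).
Step 4: The (first) Borel-Cantelli lemma requires a summable sequence of measures, so it does not apply here;
        from this bound alone no conclusion about a.e. convergence can be drawn (convergence in measure still
        gives an a.e.-convergent subsequence, but not a.e. convergence of the whole sequence).
Conclusion: series diverges; Borel-Cantelli is inconclusive about a.e. convergence of f_k.


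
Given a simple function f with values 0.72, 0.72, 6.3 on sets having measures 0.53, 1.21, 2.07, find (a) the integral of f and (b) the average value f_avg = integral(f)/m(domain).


Step 1: Integral = sum(value_i * measure_i)
= 0.72*0.53 + 0.72*1.21 + 6.3*2.07
= 0.3816 + 0.8712 + 13.041
= 14.2938
Step 2: Total measure of domain = 0.53 + 1.21 + 2.07 = 3.81
Step 3: Average value = 14.2938 / 3.81 = 3.751654


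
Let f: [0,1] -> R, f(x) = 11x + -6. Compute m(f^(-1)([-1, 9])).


f^(-1)([-1, 9]) = {x : -1 <= 11x + -6 <= 9}
Solving: (-1 - -6)/11 <= x <= (9 - -6)/11
= [0.454545, 1.363636]
Intersecting with [0,1]: [0.454545, 1]
Measure = 1 - 0.454545 = 0.545455


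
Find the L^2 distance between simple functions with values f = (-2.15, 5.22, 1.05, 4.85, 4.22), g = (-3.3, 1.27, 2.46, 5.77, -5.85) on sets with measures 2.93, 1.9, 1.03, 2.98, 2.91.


Step 1: Compute differences f_i - g_i:
  -2.15 - -3.3 = 1.15
  5.22 - 1.27 = 3.95
  1.05 - 2.46 = -1.41
  4.85 - 5.77 = -0.92
  4.22 - -5.85 = 10.07
Step 2: Compute |diff|^2 * measure for each set:
  |1.15|^2 * 2.93 = 1.3225 * 2.93 = 3.874925
  |3.95|^2 * 1.9 = 15.6025 * 1.9 = 29.64475
  |-1.41|^2 * 1.03 = 1.9881 * 1.03 = 2.047743
  |-0.92|^2 * 2.98 = 0.8464 * 2.98 = 2.522272
  |10.07|^2 * 2.91 = 101.4049 * 2.91 = 295.088259
Step 3: Sum = 333.177949
Step 4: ||f-g||_2 = (333.177949)^(1/2) = 18.253163
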